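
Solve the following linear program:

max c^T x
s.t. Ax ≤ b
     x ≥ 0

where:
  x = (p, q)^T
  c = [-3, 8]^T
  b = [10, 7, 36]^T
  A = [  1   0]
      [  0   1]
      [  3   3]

Evaluate the objective at each vertex of the feasible region:
  z(0, 0) = 0
  z(10, 0) = -30
  z(10, 2) = -14
  z(5, 7) = 41
  z(0, 7) = 56  ←
The maximum is at p = 0, q = 7.

p = 0, q = 7, z = 56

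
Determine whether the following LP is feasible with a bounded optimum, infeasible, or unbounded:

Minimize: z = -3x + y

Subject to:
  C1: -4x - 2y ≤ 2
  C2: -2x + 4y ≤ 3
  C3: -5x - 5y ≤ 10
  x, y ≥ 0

Unbounded (objective can decrease without bound)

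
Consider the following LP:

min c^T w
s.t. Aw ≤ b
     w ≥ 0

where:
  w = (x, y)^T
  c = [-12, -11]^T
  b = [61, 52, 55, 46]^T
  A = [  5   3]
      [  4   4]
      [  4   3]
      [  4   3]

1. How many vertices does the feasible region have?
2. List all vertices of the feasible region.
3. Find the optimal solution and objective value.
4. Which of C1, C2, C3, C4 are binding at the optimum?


1. 4
2. (0, 0), (11.5, 0), (7, 6), (0, 13)
3. x = 7, y = 6, z = -150
4. C2, C4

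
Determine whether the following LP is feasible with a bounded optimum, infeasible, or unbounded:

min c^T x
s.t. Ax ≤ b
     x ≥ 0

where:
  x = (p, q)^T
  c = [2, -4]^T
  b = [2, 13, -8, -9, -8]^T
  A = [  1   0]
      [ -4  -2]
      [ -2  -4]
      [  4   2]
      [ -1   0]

Infeasible (no feasible solution exists)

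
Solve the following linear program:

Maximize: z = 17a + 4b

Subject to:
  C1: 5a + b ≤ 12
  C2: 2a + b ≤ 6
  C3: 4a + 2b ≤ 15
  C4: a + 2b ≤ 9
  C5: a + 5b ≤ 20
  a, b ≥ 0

Evaluate the objective at each vertex of the feasible region:
  z(0, 0) = 0
  z(2.4, 0) = 40.8
  z(2, 2) = 42  ←
  z(1.111, 3.778) = 34
  z(0, 4) = 16
The maximum is at a = 2, b = 2.

a = 2, b = 2, z = 42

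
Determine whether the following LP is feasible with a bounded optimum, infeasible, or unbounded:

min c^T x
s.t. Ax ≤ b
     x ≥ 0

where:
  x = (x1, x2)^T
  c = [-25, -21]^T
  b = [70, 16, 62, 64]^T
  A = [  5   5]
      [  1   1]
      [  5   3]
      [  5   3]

Feasible with a bounded optimal solution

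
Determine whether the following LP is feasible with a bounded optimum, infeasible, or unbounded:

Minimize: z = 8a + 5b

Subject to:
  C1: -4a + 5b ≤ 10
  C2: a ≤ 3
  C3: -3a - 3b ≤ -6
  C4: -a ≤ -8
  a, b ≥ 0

Infeasible (no feasible solution exists)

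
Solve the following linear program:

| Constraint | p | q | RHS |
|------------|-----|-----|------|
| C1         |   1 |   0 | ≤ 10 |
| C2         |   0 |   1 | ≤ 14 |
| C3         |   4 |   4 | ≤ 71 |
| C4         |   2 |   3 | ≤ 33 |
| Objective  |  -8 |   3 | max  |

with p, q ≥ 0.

Evaluate the objective at each vertex of the feasible region:
  z(0, 0) = 0
  z(10, 0) = -80
  z(10, 4.333) = -67
  z(0, 11) = 33  ←
The maximum is at p = 0, q = 11.

p = 0, q = 11, z = 33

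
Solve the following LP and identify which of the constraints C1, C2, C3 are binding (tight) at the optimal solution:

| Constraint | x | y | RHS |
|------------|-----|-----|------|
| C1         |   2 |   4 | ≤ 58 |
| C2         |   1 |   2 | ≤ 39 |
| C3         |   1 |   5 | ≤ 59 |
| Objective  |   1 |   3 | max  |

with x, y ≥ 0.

At x = 9, y = 10, compute slack b - a·x for each constraint:
  C1: 58 − 58 = 0  (binding)
  C2: 39 − 29 = 10  (slack)
  C3: 59 − 59 = 0  (binding)

Optimal: x = 9, y = 10
Binding: C1, C3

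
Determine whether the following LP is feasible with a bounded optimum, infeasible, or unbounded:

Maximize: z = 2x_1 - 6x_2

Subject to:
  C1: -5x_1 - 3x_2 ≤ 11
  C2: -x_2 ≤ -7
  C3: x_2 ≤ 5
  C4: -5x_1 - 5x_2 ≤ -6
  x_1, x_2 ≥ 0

Infeasible (no feasible solution exists)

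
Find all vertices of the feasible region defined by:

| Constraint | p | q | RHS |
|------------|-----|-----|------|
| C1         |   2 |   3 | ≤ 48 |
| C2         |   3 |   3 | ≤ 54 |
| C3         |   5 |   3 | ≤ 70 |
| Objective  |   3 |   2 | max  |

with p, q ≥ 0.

(0, 0), (14, 0), (8, 10), (6, 12), (0, 16)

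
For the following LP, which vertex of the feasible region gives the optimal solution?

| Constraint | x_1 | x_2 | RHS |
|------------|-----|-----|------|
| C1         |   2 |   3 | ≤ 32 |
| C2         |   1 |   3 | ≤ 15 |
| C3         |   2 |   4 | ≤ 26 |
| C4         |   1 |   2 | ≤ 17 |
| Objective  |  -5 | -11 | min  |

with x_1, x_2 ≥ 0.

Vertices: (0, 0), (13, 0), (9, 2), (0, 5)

Evaluate the objective at each vertex of the feasible region:
  z(0, 0) = 0
  z(13, 0) = -65
  z(9, 2) = -67  ←
  z(0, 5) = -55
The minimum is at x_1 = 9, x_2 = 2.

(9, 2)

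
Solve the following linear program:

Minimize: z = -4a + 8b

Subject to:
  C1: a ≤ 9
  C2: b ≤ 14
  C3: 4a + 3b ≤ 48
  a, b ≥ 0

Evaluate the objective at each vertex of the feasible region:
  z(0, 0) = 0
  z(9, 0) = -36  ←
  z(9, 4) = -4
  z(1.5, 14) = 106
  z(0, 14) = 112
The minimum is at a = 9, b = 0.

a = 9, b = 0, z = -36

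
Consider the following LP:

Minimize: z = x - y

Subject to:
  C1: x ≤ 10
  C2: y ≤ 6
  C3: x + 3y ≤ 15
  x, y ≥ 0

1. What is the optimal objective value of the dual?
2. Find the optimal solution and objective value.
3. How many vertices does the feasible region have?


1. -5
2. x = 0, y = 5, z = -5
3. 4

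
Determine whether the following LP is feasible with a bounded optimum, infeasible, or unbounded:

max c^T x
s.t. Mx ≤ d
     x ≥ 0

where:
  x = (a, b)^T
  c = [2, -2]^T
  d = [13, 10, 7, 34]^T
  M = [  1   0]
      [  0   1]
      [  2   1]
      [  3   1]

Feasible with a bounded optimal solution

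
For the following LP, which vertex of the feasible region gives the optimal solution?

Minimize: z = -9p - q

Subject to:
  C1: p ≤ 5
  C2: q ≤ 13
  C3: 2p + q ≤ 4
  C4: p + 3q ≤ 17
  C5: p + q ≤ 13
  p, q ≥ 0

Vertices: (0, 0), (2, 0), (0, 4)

Evaluate the objective at each vertex of the feasible region:
  z(0, 0) = 0
  z(2, 0) = -18  ←
  z(0, 4) = -4
The minimum is at p = 2, q = 0.

(2, 0)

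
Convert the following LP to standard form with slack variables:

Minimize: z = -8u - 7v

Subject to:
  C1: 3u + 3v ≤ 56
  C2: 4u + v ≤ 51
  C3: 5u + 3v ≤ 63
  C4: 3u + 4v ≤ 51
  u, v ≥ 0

min z = -8u - 7v

s.t.
  3u + 3v + s1 = 56
  4u + v + s2 = 51
  5u + 3v + s3 = 63
  3u + 4v + s4 = 51
  u, v, s1, s2, s3, s4 ≥ 0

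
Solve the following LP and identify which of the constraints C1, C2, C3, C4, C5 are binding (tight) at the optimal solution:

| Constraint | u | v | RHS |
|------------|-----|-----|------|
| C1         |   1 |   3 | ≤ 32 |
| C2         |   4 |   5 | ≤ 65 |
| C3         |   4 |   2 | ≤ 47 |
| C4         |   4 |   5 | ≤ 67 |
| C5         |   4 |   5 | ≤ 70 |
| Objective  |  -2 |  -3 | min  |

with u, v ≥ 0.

At u = 5, v = 9, compute slack b - a·x for each constraint:
  C1: 32 − 32 = 0  (binding)
  C2: 65 − 65 = 0  (binding)
  C3: 47 − 38 = 9  (slack)
  C4: 67 − 65 = 2  (slack)
  C5: 70 − 65 = 5  (slack)

Optimal: u = 5, v = 9
Binding: C1, C2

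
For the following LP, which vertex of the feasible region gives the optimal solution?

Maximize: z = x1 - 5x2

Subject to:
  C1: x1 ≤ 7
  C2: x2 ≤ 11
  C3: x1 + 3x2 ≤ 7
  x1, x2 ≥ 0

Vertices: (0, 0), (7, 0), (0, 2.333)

Evaluate the objective at each vertex of the feasible region:
  z(0, 0) = 0
  z(7, 0) = 7  ←
  z(0, 2.333) = -11.67
The maximum is at x1 = 7, x2 = 0.

(7, 0)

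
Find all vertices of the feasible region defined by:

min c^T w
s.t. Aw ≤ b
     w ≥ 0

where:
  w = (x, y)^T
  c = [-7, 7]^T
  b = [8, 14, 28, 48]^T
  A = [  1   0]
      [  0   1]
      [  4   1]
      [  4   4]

(0, 0), (7, 0), (5.333, 6.667), (0, 12)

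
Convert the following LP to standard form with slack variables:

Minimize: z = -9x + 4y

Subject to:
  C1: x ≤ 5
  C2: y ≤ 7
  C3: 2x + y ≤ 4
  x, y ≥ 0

min z = -9x + 4y

s.t.
  x + s1 = 5
  y + s2 = 7
  2x + y + s3 = 4
  x, y, s1, s2, s3 ≥ 0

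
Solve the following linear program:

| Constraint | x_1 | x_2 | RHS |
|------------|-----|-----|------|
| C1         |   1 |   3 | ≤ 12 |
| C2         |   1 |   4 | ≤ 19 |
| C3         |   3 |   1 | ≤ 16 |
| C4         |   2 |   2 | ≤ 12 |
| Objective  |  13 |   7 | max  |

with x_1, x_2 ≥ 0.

Evaluate the objective at each vertex of the feasible region:
  z(0, 0) = 0
  z(5.333, 0) = 69.33
  z(5, 1) = 72  ←
  z(3, 3) = 60
  z(0, 4) = 28
The maximum is at x_1 = 5, x_2 = 1.

x_1 = 5, x_2 = 1, z = 72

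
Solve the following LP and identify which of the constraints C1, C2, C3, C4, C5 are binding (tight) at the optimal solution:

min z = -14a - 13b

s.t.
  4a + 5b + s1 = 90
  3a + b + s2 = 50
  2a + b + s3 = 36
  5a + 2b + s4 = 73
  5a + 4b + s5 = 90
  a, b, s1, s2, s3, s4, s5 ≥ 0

At a = 10, b = 10, compute slack b - a·x for each constraint:
  C1: 90 − 90 = 0  (binding)
  C2: 50 − 40 = 10  (slack)
  C3: 36 − 30 = 6  (slack)
  C4: 73 − 70 = 3  (slack)
  C5: 90 − 90 = 0  (binding)

Optimal: a = 10, b = 10
Binding: C1, C5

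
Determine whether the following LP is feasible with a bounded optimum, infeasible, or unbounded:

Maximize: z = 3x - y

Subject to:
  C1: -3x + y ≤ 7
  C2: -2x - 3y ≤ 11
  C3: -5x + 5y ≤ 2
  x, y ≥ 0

Unbounded (objective can increase without bound)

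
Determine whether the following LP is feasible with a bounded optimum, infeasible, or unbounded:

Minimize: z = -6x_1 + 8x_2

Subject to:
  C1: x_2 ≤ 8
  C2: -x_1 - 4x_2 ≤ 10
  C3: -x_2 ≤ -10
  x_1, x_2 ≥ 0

Infeasible (no feasible solution exists)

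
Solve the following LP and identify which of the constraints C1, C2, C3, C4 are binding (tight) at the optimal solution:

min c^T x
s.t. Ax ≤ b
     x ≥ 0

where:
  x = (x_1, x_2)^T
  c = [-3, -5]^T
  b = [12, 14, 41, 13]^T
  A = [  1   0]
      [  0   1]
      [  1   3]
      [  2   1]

At x_1 = 0, x_2 = 13, compute slack b - a·x for each constraint:
  C1: 12 − 0 = 12  (slack)
  C2: 14 − 13 = 1  (slack)
  C3: 41 − 39 = 2  (slack)
  C4: 13 − 13 = 0  (binding)

Optimal: x_1 = 0, x_2 = 13
Binding: C4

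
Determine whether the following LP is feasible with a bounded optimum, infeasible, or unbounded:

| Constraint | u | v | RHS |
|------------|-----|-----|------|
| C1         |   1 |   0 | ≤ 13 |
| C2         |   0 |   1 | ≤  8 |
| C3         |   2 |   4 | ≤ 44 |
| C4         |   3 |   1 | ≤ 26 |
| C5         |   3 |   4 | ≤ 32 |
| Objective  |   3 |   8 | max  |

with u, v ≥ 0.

Feasible with a bounded optimal solution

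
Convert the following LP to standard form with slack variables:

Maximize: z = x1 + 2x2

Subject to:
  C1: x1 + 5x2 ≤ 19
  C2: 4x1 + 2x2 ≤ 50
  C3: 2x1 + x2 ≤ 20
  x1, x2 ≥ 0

max z = x1 + 2x2

s.t.
  x1 + 5x2 + s1 = 19
  4x1 + 2x2 + s2 = 50
  2x1 + x2 + s3 = 20
  x1, x2, s1, s2, s3 ≥ 0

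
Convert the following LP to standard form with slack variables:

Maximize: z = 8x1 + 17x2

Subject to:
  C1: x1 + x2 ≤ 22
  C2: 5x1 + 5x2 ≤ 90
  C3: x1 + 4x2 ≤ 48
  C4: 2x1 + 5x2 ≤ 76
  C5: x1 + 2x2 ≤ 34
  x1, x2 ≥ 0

max z = 8x1 + 17x2

s.t.
  x1 + x2 + s1 = 22
  5x1 + 5x2 + s2 = 90
  x1 + 4x2 + s3 = 48
  2x1 + 5x2 + s4 = 76
  x1 + 2x2 + s5 = 34
  x1, x2, s1, s2, s3, s4, s5 ≥ 0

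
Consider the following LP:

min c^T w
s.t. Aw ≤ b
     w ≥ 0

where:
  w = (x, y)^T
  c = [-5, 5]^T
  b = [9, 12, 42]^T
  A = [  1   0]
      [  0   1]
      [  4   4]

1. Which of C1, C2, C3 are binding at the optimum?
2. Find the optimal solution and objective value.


1. C1
2. x = 9, y = 0, z = -45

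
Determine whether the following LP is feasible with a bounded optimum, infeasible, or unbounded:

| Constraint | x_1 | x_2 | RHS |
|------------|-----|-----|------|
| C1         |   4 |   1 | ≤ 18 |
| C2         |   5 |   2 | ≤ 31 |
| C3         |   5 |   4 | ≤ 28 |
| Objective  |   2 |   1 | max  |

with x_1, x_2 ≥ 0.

Feasible with a bounded optimal solution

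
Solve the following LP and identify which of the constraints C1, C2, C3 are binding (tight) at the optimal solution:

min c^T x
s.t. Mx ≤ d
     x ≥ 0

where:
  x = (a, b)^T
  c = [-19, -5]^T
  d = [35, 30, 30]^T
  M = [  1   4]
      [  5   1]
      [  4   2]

At a = 5, b = 5, compute slack b - a·x for each constraint:
  C1: 35 − 25 = 10  (slack)
  C2: 30 − 30 = 0  (binding)
  C3: 30 − 30 = 0  (binding)

Optimal: a = 5, b = 5
Binding: C2, C3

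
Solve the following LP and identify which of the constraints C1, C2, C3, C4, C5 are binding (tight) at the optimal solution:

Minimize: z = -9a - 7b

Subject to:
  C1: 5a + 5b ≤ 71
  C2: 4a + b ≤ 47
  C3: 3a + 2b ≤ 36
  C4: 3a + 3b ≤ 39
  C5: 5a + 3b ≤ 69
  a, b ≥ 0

At a = 10, b = 3, compute slack b - a·x for each constraint:
  C1: 71 − 65 = 6  (slack)
  C2: 47 − 43 = 4  (slack)
  C3: 36 − 36 = 0  (binding)
  C4: 39 − 39 = 0  (binding)
  C5: 69 − 59 = 10  (slack)

Optimal: a = 10, b = 3
Binding: C3, C4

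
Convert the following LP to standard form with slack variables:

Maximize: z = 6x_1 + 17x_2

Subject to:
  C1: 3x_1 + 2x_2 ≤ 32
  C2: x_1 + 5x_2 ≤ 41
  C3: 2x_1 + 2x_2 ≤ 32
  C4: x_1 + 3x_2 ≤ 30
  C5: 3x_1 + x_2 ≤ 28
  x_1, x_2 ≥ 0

max z = 6x_1 + 17x_2

s.t.
  3x_1 + 2x_2 + s1 = 32
  x_1 + 5x_2 + s2 = 41
  2x_1 + 2x_2 + s3 = 32
  x_1 + 3x_2 + s4 = 30
  3x_1 + x_2 + s5 = 28
  x_1, x_2, s1, s2, s3, s4, s5 ≥ 0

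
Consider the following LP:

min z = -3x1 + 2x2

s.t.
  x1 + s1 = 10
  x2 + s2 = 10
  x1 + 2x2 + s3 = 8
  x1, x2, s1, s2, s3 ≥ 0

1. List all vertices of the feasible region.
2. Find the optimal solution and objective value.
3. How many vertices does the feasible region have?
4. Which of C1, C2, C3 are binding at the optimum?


1. (0, 0), (8, 0), (0, 4)
2. x1 = 8, x2 = 0, z = -24
3. 3
4. C3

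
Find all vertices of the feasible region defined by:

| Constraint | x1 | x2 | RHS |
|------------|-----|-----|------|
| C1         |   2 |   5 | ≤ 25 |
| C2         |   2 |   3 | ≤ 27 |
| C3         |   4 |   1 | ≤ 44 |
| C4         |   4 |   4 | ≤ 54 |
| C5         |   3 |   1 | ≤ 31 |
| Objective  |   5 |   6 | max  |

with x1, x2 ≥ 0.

(0, 0), (10.33, 0), (10, 1), (0, 5)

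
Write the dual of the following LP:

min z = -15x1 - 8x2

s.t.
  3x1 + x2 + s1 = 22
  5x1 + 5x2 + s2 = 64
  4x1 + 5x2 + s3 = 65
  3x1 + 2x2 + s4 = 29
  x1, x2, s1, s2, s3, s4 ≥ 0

Primal min cᵀx s.t. Ax ≤ b, x ≥ 0  →  Dual max −bᵀy s.t. Aᵀy ≥ −c, y ≥ 0.

Maximize: z = -22y1 - 64y2 - 65y3 - 29y4

Subject to:
  3y1 + 5y2 + 4y3 + 3y4 ≥ 15
  y1 + 5y2 + 5y3 + 2y4 ≥ 8
  y1, y2, y3, y4 ≥ 0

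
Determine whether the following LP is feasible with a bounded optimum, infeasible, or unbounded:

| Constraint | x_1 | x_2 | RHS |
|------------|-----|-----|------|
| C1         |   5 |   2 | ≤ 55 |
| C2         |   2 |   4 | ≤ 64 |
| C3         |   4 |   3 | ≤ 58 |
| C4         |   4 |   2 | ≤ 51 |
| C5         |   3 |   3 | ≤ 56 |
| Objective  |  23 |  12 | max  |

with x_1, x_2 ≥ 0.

Feasible with a bounded optimal solution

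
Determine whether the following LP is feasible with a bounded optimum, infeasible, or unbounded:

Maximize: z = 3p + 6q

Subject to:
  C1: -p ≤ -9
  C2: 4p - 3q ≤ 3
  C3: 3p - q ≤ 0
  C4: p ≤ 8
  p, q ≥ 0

Infeasible (no feasible solution exists)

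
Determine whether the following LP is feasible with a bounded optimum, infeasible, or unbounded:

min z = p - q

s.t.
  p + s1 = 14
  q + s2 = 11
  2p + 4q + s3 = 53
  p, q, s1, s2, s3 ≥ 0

Feasible with a bounded optimal solution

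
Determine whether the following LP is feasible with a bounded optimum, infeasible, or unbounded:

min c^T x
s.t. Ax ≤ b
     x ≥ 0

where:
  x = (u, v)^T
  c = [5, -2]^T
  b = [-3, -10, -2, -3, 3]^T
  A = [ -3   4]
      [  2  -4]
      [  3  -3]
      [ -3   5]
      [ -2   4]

Infeasible (no feasible solution exists)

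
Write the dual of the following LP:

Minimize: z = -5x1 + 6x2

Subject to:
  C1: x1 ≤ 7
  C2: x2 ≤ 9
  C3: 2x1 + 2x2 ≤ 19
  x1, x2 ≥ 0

Primal min cᵀx s.t. Ax ≤ b, x ≥ 0  →  Dual max −bᵀy s.t. Aᵀy ≥ −c, y ≥ 0.

Maximize: z = -7y1 - 9y2 - 19y3

Subject to:
  y1 + 2y3 ≥ 5
  y2 + 2y3 ≥ -6
  y1, y2, y3 ≥ 0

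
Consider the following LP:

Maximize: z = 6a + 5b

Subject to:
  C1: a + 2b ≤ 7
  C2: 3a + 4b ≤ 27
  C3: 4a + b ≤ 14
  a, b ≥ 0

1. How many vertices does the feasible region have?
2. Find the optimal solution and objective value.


1. 4
2. a = 3, b = 2, z = 28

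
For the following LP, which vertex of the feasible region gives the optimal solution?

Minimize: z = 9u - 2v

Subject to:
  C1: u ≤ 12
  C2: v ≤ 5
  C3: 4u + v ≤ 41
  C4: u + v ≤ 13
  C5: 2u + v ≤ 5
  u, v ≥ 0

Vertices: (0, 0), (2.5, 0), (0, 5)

Evaluate the objective at each vertex of the feasible region:
  z(0, 0) = 0
  z(2.5, 0) = 22.5
  z(0, 5) = -10  ←
The minimum is at u = 0, v = 5.

(0, 5)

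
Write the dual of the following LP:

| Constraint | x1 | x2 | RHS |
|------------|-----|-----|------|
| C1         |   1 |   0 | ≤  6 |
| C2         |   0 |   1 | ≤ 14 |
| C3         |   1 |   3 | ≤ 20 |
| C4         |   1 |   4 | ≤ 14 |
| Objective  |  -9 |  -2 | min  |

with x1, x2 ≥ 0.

Primal min cᵀx s.t. Ax ≤ b, x ≥ 0  →  Dual max −bᵀy s.t. Aᵀy ≥ −c, y ≥ 0.

Maximize: z = -6y1 - 14y2 - 20y3 - 14y4

Subject to:
  y1 + y3 + y4 ≥ 9
  y2 + 3y3 + 4y4 ≥ 2
  y1, y2, y3, y4 ≥ 0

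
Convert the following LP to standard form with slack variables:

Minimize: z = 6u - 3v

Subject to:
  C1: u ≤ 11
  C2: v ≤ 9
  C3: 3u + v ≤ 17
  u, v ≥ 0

min z = 6u - 3v

s.t.
  u + s1 = 11
  v + s2 = 9
  3u + v + s3 = 17
  u, v, s1, s2, s3 ≥ 0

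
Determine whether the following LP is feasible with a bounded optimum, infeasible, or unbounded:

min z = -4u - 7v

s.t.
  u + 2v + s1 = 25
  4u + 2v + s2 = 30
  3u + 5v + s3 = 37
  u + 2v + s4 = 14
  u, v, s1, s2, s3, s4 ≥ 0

Feasible with a bounded optimal solution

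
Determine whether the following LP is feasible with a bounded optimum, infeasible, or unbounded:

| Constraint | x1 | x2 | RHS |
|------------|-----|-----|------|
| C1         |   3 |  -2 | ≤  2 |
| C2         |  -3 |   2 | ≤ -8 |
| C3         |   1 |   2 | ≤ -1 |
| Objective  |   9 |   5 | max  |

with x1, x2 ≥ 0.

Infeasible (no feasible solution exists)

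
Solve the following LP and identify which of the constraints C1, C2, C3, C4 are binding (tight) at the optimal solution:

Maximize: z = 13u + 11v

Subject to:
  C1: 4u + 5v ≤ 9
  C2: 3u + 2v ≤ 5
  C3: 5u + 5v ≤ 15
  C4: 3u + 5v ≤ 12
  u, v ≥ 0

At u = 1, v = 1, compute slack b - a·x for each constraint:
  C1: 9 − 9 = 0  (binding)
  C2: 5 − 5 = 0  (binding)
  C3: 15 − 10 = 5  (slack)
  C4: 12 − 8 = 4  (slack)

Optimal: u = 1, v = 1
Binding: C1, C2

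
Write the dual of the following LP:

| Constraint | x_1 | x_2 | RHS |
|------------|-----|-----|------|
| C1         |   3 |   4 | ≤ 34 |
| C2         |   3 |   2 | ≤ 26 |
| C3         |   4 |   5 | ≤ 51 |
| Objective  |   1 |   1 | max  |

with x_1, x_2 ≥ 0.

Primal max cᵀx s.t. Ax ≤ b, x ≥ 0  →  Dual min bᵀy s.t. Aᵀy ≥ c, y ≥ 0.

Minimize: z = 34y1 + 26y2 + 51y3

Subject to:
  3y1 + 3y2 + 4y3 ≥ 1
  4y1 + 2y2 + 5y3 ≥ 1
  y1, y2, y3 ≥ 0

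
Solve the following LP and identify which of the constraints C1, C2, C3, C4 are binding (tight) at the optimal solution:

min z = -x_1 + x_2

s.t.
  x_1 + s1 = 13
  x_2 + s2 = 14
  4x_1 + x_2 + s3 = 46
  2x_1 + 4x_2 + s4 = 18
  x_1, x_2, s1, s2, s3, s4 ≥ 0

At x_1 = 9, x_2 = 0, compute slack b - a·x for each constraint:
  C1: 13 − 9 = 4  (slack)
  C2: 14 − 0 = 14  (slack)
  C3: 46 − 36 = 10  (slack)
  C4: 18 − 18 = 0  (binding)

Optimal: x_1 = 9, x_2 = 0
Binding: C4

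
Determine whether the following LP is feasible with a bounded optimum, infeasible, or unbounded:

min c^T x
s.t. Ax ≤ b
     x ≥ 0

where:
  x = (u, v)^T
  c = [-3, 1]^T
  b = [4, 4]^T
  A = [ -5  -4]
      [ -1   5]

Unbounded (objective can decrease without bound)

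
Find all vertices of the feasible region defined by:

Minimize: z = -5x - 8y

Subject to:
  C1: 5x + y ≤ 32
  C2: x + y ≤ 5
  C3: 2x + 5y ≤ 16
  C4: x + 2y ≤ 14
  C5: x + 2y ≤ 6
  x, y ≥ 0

(0, 0), (5, 0), (4, 1), (0, 3)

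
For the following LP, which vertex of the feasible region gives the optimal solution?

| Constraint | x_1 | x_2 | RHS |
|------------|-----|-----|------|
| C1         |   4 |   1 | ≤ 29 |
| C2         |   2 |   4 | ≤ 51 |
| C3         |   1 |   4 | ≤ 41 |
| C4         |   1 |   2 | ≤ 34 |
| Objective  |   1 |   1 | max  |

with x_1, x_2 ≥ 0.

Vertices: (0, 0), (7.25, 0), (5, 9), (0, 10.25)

Evaluate the objective at each vertex of the feasible region:
  z(0, 0) = 0
  z(7.25, 0) = 7.25
  z(5, 9) = 14  ←
  z(0, 10.25) = 10.25
The maximum is at x_1 = 5, x_2 = 9.

(5, 9)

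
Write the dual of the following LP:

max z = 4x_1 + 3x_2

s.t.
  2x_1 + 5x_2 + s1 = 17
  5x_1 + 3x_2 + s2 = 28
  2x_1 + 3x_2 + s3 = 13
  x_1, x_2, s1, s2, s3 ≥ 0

Primal max cᵀx s.t. Ax ≤ b, x ≥ 0  →  Dual min bᵀy s.t. Aᵀy ≥ c, y ≥ 0.

Minimize: z = 17y1 + 28y2 + 13y3

Subject to:
  2y1 + 5y2 + 2y3 ≥ 4
  5y1 + 3y2 + 3y3 ≥ 3
  y1, y2, y3 ≥ 0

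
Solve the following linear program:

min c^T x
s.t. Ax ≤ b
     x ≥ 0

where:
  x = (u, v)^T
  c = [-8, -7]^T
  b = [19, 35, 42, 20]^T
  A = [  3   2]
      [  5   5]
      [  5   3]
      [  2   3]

Evaluate the objective at each vertex of the feasible region:
  z(0, 0) = 0
  z(6.333, 0) = -50.67
  z(5, 2) = -54  ←
  z(1, 6) = -50
  z(0, 6.667) = -46.67
The minimum is at u = 5, v = 2.

u = 5, v = 2, z = -54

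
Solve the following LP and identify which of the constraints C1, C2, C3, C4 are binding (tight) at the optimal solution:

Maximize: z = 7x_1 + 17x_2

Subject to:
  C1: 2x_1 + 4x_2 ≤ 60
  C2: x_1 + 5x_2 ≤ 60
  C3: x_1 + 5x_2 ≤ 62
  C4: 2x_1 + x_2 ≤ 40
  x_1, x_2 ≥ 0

At x_1 = 10, x_2 = 10, compute slack b - a·x for each constraint:
  C1: 60 − 60 = 0  (binding)
  C2: 60 − 60 = 0  (binding)
  C3: 62 − 60 = 2  (slack)
  C4: 40 − 30 = 10  (slack)

Optimal: x_1 = 10, x_2 = 10
Binding: C1, C2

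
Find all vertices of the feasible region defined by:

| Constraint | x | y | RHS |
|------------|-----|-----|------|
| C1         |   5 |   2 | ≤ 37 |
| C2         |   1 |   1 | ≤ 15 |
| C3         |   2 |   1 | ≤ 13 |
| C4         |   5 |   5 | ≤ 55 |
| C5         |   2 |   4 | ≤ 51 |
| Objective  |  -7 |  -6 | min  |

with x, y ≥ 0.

(0, 0), (6.5, 0), (2, 9), (0, 11)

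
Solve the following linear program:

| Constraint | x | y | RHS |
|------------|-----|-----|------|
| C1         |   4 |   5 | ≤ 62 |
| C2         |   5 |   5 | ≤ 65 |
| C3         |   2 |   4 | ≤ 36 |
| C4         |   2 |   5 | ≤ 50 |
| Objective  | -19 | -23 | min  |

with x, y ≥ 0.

Evaluate the objective at each vertex of the feasible region:
  z(0, 0) = 0
  z(13, 0) = -247
  z(8, 5) = -267  ←
  z(0, 9) = -207
The minimum is at x = 8, y = 5.

x = 8, y = 5, z = -267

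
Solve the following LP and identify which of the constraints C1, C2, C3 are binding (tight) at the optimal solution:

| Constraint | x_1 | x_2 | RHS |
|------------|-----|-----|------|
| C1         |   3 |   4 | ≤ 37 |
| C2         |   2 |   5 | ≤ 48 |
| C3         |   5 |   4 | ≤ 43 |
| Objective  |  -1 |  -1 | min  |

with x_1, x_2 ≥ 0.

At x_1 = 3, x_2 = 7, compute slack b - a·x for each constraint:
  C1: 37 − 37 = 0  (binding)
  C2: 48 − 41 = 7  (slack)
  C3: 43 − 43 = 0  (binding)

Optimal: x_1 = 3, x_2 = 7
Binding: C1, C3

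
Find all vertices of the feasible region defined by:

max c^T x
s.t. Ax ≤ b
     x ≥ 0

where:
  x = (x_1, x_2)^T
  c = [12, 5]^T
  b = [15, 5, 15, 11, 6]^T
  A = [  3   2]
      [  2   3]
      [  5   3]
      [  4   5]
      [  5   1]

(0, 0), (1.2, 0), (1, 1), (0, 1.667)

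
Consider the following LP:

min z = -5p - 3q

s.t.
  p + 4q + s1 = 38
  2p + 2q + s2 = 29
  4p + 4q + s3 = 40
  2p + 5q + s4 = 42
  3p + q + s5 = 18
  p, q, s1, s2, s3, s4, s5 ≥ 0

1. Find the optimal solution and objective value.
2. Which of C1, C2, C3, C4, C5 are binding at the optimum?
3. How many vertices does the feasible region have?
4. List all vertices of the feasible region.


1. p = 4, q = 6, z = -38
2. C3, C5
3. 5
4. (0, 0), (6, 0), (4, 6), (2.667, 7.333), (0, 8.4)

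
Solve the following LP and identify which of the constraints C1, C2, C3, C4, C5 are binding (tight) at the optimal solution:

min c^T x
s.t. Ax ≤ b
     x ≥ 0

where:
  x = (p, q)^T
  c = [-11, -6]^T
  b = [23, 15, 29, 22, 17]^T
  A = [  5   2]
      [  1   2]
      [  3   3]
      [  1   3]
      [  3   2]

At p = 3, q = 4, compute slack b - a·x for each constraint:
  C1: 23 − 23 = 0  (binding)
  C2: 15 − 11 = 4  (slack)
  C3: 29 − 21 = 8  (slack)
  C4: 22 − 15 = 7  (slack)
  C5: 17 − 17 = 0  (binding)

Optimal: p = 3, q = 4
Binding: C1, C5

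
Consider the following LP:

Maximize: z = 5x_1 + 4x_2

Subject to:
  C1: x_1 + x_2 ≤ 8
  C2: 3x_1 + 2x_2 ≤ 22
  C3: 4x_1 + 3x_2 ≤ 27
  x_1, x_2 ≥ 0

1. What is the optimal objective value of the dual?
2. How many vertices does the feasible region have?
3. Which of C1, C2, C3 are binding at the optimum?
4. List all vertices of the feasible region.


1. 35
2. 4
3. C1, C3
4. (0, 0), (6.75, 0), (3, 5), (0, 8)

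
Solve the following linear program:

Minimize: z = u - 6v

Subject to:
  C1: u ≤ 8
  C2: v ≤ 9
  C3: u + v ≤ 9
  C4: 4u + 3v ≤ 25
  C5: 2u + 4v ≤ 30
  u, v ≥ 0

Evaluate the objective at each vertex of the feasible region:
  z(0, 0) = 0
  z(6.25, 0) = 6.25
  z(1, 7) = -41
  z(0, 7.5) = -45  ←
The minimum is at u = 0, v = 7.5.

u = 0, v = 7.5, z = -45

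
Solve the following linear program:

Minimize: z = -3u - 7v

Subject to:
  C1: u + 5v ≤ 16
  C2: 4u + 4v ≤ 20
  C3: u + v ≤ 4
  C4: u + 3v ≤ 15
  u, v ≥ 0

Evaluate the objective at each vertex of the feasible region:
  z(0, 0) = 0
  z(4, 0) = -12
  z(1, 3) = -24  ←
  z(0, 3.2) = -22.4
The minimum is at u = 1, v = 3.

u = 1, v = 3, z = -24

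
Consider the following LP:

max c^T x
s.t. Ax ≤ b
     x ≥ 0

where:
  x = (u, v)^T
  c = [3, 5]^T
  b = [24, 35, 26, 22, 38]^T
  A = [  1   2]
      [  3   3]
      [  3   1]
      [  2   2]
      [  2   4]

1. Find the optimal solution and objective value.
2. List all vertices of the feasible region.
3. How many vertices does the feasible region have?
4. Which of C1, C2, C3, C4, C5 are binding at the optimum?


1. u = 3, v = 8, z = 49
2. (0, 0), (8.667, 0), (7.5, 3.5), (3, 8), (0, 9.5)
3. 5
4. C4, C5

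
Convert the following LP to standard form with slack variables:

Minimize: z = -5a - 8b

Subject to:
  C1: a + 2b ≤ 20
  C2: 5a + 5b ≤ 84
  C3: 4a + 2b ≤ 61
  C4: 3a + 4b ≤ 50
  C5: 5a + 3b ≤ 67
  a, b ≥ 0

min z = -5a - 8b

s.t.
  a + 2b + s1 = 20
  5a + 5b + s2 = 84
  4a + 2b + s3 = 61
  3a + 4b + s4 = 50
  5a + 3b + s5 = 67
  a, b, s1, s2, s3, s4, s5 ≥ 0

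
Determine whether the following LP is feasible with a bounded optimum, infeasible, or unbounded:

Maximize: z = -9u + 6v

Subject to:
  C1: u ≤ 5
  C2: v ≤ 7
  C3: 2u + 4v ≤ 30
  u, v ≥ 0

Feasible with a bounded optimal solution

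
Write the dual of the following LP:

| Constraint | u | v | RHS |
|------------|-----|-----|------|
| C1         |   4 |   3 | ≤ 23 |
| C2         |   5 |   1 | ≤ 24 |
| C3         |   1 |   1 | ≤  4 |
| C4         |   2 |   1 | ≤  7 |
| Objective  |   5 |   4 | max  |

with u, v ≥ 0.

Primal max cᵀx s.t. Ax ≤ b, x ≥ 0  →  Dual min bᵀy s.t. Aᵀy ≥ c, y ≥ 0.

Minimize: z = 23y1 + 24y2 + 4y3 + 7y4

Subject to:
  4y1 + 5y2 + y3 + 2y4 ≥ 5
  3y1 + y2 + y3 + y4 ≥ 4
  y1, y2, y3, y4 ≥ 0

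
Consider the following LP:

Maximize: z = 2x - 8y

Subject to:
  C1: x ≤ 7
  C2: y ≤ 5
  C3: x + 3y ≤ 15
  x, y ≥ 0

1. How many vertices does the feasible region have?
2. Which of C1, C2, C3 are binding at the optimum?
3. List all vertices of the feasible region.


1. 4
2. C1
3. (0, 0), (7, 0), (7, 2.667), (0, 5)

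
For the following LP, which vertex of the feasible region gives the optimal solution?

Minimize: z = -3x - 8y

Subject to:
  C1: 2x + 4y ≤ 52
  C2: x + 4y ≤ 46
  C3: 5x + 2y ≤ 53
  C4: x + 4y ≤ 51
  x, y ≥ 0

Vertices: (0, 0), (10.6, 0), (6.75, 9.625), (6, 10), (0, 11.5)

Evaluate the objective at each vertex of the feasible region:
  z(0, 0) = 0
  z(10.6, 0) = -31.8
  z(6.75, 9.625) = -97.25
  z(6, 10) = -98  ←
  z(0, 11.5) = -92
The minimum is at x = 6, y = 10.

(6, 10)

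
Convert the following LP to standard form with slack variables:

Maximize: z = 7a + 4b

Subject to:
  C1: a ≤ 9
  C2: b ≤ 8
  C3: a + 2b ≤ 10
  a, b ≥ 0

max z = 7a + 4b

s.t.
  a + s1 = 9
  b + s2 = 8
  a + 2b + s3 = 10
  a, b, s1, s2, s3 ≥ 0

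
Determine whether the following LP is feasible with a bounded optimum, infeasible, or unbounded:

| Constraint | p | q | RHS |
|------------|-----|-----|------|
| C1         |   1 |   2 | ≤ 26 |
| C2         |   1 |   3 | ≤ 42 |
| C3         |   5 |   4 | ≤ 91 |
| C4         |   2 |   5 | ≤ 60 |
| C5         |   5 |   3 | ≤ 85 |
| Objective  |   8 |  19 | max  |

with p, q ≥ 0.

Feasible with a bounded optimal solution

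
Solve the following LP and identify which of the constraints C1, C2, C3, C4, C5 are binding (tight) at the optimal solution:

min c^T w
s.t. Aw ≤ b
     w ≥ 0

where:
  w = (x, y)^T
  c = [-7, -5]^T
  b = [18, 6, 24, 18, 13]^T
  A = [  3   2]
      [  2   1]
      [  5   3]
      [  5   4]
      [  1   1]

At x = 2, y = 2, compute slack b - a·x for each constraint:
  C1: 18 − 10 = 8  (slack)
  C2: 6 − 6 = 0  (binding)
  C3: 24 − 16 = 8  (slack)
  C4: 18 − 18 = 0  (binding)
  C5: 13 − 4 = 9  (slack)

Optimal: x = 2, y = 2
Binding: C2, C4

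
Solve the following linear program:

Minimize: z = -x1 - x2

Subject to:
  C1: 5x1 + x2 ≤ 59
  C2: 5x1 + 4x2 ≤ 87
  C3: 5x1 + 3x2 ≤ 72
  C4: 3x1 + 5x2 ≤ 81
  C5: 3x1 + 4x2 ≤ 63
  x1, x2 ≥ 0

Evaluate the objective at each vertex of the feasible region:
  z(0, 0) = 0
  z(11.8, 0) = -11.8
  z(10.5, 6.5) = -17
  z(9, 9) = -18  ←
  z(0, 15.75) = -15.75
The minimum is at x1 = 9, x2 = 9.

x1 = 9, x2 = 9, z = -18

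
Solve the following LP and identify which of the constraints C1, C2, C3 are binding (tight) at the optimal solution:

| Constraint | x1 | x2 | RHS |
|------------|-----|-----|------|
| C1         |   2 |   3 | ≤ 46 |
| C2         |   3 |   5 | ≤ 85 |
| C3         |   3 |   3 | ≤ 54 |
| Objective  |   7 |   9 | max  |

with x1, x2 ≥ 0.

At x1 = 8, x2 = 10, compute slack b - a·x for each constraint:
  C1: 46 − 46 = 0  (binding)
  C2: 85 − 74 = 11  (slack)
  C3: 54 − 54 = 0  (binding)

Optimal: x1 = 8, x2 = 10
Binding: C1, C3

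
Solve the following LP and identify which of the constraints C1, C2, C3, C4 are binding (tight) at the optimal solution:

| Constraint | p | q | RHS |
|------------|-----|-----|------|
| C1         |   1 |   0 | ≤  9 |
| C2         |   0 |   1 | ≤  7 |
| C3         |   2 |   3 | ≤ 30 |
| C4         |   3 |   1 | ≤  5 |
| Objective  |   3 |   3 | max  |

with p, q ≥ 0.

At p = 0, q = 5, compute slack b - a·x for each constraint:
  C1: 9 − 0 = 9  (slack)
  C2: 7 − 5 = 2  (slack)
  C3: 30 − 15 = 15  (slack)
  C4: 5 − 5 = 0  (binding)

Optimal: p = 0, q = 5
Binding: C4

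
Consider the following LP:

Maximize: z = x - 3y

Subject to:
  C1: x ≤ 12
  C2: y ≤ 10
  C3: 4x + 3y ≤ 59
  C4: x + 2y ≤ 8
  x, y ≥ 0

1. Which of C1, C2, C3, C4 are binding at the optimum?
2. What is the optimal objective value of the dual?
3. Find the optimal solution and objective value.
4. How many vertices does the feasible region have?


1. C4
2. 8
3. x = 8, y = 0, z = 8
4. 3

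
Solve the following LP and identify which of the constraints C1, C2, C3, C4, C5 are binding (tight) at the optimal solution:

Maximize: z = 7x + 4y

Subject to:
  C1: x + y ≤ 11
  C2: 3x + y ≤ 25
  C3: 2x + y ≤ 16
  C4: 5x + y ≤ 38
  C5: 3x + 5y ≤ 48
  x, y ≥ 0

At x = 5, y = 6, compute slack b - a·x for each constraint:
  C1: 11 − 11 = 0  (binding)
  C2: 25 − 21 = 4  (slack)
  C3: 16 − 16 = 0  (binding)
  C4: 38 − 31 = 7  (slack)
  C5: 48 − 45 = 3  (slack)

Optimal: x = 5, y = 6
Binding: C1, C3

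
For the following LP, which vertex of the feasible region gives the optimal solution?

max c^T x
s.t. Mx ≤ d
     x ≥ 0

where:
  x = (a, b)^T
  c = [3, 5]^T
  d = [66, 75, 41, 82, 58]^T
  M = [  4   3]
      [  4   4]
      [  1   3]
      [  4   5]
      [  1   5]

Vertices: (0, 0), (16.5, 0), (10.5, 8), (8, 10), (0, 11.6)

Evaluate the objective at each vertex of the feasible region:
  z(0, 0) = 0
  z(16.5, 0) = 49.5
  z(10.5, 8) = 71.5
  z(8, 10) = 74  ←
  z(0, 11.6) = 58
The maximum is at a = 8, b = 10.

(8, 10)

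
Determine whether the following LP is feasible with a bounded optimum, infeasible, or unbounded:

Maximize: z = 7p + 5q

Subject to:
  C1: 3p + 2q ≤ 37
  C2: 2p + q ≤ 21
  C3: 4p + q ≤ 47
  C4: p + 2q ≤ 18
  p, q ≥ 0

Feasible with a bounded optimal solution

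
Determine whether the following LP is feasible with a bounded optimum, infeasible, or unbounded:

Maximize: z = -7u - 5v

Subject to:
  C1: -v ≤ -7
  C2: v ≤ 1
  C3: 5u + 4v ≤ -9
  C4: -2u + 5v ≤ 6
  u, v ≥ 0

Infeasible (no feasible solution exists)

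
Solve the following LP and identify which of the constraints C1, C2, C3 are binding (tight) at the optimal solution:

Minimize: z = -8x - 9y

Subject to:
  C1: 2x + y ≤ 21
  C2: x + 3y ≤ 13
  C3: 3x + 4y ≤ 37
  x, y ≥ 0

At x = 10, y = 1, compute slack b - a·x for each constraint:
  C1: 21 − 21 = 0  (binding)
  C2: 13 − 13 = 0  (binding)
  C3: 37 − 34 = 3  (slack)

Optimal: x = 10, y = 1
Binding: C1, C2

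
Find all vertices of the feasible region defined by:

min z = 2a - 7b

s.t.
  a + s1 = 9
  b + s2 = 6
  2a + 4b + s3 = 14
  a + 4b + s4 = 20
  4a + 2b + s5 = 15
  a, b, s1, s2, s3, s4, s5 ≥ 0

(0, 0), (3.75, 0), (2.667, 2.167), (0, 3.5)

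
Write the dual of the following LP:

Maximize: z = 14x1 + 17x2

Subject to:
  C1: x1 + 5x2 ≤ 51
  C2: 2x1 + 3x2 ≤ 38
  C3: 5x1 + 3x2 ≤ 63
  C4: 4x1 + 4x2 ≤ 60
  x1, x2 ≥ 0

Primal max cᵀx s.t. Ax ≤ b, x ≥ 0  →  Dual min bᵀy s.t. Aᵀy ≥ c, y ≥ 0.

Minimize: z = 51y1 + 38y2 + 63y3 + 60y4

Subject to:
  y1 + 2y2 + 5y3 + 4y4 ≥ 14
  5y1 + 3y2 + 3y3 + 4y4 ≥ 17
  y1, y2, y3, y4 ≥ 0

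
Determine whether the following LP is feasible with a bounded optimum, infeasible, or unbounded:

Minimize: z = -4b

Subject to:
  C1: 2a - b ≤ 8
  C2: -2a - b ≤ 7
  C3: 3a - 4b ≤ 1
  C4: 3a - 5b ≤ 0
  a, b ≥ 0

Unbounded (objective can decrease without bound)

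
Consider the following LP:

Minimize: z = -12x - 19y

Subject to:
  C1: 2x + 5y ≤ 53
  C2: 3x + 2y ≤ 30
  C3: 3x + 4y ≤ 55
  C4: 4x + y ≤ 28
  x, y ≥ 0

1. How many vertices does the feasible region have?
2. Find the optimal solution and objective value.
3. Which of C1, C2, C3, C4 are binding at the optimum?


1. 5
2. x = 4, y = 9, z = -219
3. C1, C2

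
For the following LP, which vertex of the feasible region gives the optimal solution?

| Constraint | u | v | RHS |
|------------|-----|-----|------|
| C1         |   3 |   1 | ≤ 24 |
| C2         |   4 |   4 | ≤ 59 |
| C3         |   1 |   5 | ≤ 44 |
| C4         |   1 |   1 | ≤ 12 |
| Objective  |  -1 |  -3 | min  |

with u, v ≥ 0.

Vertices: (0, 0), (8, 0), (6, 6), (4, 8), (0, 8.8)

Evaluate the objective at each vertex of the feasible region:
  z(0, 0) = 0
  z(8, 0) = -8
  z(6, 6) = -24
  z(4, 8) = -28  ←
  z(0, 8.8) = -26.4
The minimum is at u = 4, v = 8.

(4, 8)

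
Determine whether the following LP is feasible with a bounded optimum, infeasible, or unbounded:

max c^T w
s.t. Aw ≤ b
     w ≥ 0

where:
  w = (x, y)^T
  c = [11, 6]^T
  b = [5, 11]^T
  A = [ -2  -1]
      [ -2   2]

Unbounded (objective can increase without bound)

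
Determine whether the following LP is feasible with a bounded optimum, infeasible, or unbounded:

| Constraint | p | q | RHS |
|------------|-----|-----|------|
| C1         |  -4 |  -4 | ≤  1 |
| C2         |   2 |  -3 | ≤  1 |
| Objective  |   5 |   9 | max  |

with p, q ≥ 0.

Unbounded (objective can increase without bound)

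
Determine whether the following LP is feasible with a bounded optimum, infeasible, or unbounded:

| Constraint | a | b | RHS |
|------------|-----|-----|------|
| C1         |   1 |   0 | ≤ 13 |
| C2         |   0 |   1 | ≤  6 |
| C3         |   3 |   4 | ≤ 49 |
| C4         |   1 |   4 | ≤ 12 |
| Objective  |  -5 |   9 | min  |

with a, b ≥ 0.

Feasible with a bounded optimal solution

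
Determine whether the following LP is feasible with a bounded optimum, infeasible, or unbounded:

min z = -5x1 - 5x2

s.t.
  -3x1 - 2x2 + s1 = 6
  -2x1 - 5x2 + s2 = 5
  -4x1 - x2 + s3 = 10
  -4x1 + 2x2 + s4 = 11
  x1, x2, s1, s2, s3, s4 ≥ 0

Unbounded (objective can decrease without bound)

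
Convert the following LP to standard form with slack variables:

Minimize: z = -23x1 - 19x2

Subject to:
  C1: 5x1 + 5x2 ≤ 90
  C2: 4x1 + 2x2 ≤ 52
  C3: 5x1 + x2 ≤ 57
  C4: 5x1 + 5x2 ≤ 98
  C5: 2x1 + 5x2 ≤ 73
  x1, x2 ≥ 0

min z = -23x1 - 19x2

s.t.
  5x1 + 5x2 + s1 = 90
  4x1 + 2x2 + s2 = 52
  5x1 + x2 + s3 = 57
  5x1 + 5x2 + s4 = 98
  2x1 + 5x2 + s5 = 73
  x1, x2, s1, s2, s3, s4, s5 ≥ 0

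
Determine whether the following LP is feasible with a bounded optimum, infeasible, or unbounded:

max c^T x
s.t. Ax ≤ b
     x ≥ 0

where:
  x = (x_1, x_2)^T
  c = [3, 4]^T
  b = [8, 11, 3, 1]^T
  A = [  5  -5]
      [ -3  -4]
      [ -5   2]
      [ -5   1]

Unbounded (objective can increase without bound)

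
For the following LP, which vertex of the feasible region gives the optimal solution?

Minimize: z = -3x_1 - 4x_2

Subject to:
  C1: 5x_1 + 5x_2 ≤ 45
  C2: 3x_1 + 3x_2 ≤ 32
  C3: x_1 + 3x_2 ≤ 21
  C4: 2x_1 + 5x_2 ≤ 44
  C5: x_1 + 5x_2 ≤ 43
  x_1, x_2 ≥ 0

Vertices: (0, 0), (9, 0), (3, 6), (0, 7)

Evaluate the objective at each vertex of the feasible region:
  z(0, 0) = 0
  z(9, 0) = -27
  z(3, 6) = -33  ←
  z(0, 7) = -28
The minimum is at x_1 = 3, x_2 = 6.

(3, 6)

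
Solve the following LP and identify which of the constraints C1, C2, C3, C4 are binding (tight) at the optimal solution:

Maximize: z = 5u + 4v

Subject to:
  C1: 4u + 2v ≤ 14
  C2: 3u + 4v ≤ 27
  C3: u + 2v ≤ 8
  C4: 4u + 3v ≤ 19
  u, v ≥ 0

At u = 2, v = 3, compute slack b - a·x for each constraint:
  C1: 14 − 14 = 0  (binding)
  C2: 27 − 18 = 9  (slack)
  C3: 8 − 8 = 0  (binding)
  C4: 19 − 17 = 2  (slack)

Optimal: u = 2, v = 3
Binding: C1, C3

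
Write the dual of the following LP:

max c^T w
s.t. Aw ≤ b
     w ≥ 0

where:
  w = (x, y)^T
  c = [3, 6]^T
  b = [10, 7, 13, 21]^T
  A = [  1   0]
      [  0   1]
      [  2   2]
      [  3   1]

Primal max cᵀx s.t. Ax ≤ b, x ≥ 0  →  Dual min bᵀy s.t. Aᵀy ≥ c, y ≥ 0.

Minimize: z = 10y1 + 7y2 + 13y3 + 21y4

Subject to:
  y1 + 2y3 + 3y4 ≥ 3
  y2 + 2y3 + y4 ≥ 6
  y1, y2, y3, y4 ≥ 0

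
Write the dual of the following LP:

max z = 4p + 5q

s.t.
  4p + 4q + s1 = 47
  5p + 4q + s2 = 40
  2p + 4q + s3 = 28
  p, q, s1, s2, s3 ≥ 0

Primal max cᵀx s.t. Ax ≤ b, x ≥ 0  →  Dual min bᵀy s.t. Aᵀy ≥ c, y ≥ 0.

Minimize: z = 47y1 + 40y2 + 28y3

Subject to:
  4y1 + 5y2 + 2y3 ≥ 4
  4y1 + 4y2 + 4y3 ≥ 5
  y1, y2, y3 ≥ 0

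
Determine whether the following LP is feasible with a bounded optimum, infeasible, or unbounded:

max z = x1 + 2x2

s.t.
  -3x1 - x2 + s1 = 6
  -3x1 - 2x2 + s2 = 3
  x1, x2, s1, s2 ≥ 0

Unbounded (objective can increase without bound)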